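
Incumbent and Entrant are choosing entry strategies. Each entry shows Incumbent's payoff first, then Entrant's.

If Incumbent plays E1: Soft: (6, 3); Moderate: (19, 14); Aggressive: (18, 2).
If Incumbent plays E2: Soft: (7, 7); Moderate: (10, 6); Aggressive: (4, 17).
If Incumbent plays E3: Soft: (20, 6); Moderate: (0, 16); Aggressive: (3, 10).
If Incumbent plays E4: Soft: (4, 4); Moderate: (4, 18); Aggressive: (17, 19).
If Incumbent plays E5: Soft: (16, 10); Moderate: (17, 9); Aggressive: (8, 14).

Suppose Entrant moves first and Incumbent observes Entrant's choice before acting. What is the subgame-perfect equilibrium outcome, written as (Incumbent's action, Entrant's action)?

Work backward from Incumbent's decision.
- Soft: BR = E3, leader payoff 6.
- Moderate: BR = E1, leader payoff 14.
- Aggressive: BR = E1, leader payoff 2.
Maximizing over 6, 14, 2, Entrant chooses Moderate. Subgame-perfect outcome: (E1, Moderate) with payoffs (19, 14).

(E1, Moderate)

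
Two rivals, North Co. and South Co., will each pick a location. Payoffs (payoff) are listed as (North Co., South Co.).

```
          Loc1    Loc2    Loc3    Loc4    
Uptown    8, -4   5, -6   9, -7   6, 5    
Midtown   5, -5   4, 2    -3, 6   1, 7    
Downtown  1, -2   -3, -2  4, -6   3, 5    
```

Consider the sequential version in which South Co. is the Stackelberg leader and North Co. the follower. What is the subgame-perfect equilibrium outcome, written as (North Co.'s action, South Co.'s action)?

(Uptown, Loc4)

Solve by backward induction (South Co. leads).
- Loc1: North Co. compares 8, 5, 1 and picks Uptown; South Co. would get -4.
- Loc2: North Co. compares 5, 4, -3 and picks Uptown; South Co. would get -6.
- Loc3: North Co. compares 9, -3, 4 and picks Uptown; South Co. would get -7.
- Loc4: North Co. compares 6, 1, 3 and picks Uptown; South Co. would get 5.
Among -4, -6, -7, 5, the best is 5 at Loc4. Subgame-perfect outcome: (Uptown, Loc4) with payoffs (6, 5).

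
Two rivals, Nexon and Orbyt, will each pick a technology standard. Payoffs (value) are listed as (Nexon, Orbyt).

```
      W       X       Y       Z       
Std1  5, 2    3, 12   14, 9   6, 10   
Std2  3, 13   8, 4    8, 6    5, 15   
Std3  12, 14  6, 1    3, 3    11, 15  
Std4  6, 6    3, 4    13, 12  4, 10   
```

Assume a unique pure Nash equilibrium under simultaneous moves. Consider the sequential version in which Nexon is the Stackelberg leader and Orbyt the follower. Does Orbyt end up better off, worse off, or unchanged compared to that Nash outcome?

Backward induction with Nexon moving first.
- Std1 → Orbyt plays X (best of 2, 12, 9, 10); Nexon gets 3.
- Std2 → Orbyt plays Z (best of 13, 4, 6, 15); Nexon gets 5.
- Std3 → Orbyt plays Z (best of 14, 1, 3, 15); Nexon gets 11.
- Std4 → Orbyt plays Y (best of 6, 4, 12, 10); Nexon gets 13.
Among 3, 5, 11, 13, the best is 13 at Std4. Subgame-perfect outcome: (Std4, Y) with payoffs (13, 12).
Now find the simultaneous Nash equilibrium.
Nexon's best replies: W→Std3; X→Std2; Y→Std1; Z→Std3.
Orbyt's best replies: Std1→X; Std2→Z; Std3→Z; Std4→Y.
Only (Std3, Z) has each player best-responding; Nash payoffs (11, 15).
Orbyt earns 12 sequentially versus 15 at the Nash outcome: worse off.

worse off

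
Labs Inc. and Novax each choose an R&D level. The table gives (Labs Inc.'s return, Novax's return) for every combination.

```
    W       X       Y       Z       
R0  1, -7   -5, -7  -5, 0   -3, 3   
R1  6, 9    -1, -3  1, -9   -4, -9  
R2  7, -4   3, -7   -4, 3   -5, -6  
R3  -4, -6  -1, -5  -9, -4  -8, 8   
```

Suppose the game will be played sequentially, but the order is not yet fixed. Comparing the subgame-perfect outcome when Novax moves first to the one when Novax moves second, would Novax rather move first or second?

second

If Labs Inc. leads: Novax's best replies are R0→Z, R1→W, R2→Y, R3→Z; Labs Inc.'s induced payoffs -3, 6, -4, -8; outcome (R1, W), payoffs (6, 9).
If Novax leads: Labs Inc.'s best replies are W→R2, X→R2, Y→R1, Z→R0; Novax's induced payoffs -4, -7, -9, 3; outcome (R0, Z), payoffs (-3, 3).
Novax gets 3 moving first and 9 moving second, so Novax prefers to move second.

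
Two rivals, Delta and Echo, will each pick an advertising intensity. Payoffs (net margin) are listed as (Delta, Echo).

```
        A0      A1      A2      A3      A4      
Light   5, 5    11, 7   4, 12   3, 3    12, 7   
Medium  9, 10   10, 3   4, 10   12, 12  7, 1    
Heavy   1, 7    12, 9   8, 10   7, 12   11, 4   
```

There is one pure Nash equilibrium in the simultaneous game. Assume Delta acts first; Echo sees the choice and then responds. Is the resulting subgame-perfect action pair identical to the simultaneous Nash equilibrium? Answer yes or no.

Echo best-responds to each possible Delta move:
- Light: Echo compares 5, 7, 12, 3, 7 and picks A2; Delta would get 4.
- Medium: Echo compares 10, 3, 10, 12, 1 and picks A3; Delta would get 12.
- Heavy: Echo compares 7, 9, 10, 12, 4 and picks A3; Delta would get 7.
Maximizing over 4, 12, 7, Delta chooses Medium. Subgame-perfect outcome: (Medium, A3) with payoffs (12, 12).
Now find the simultaneous Nash equilibrium.
Delta's best replies: A0→Medium; A1→Heavy; A2→Heavy; A3→Medium; A4→Light.
Echo's best replies: Light→A2; Medium→A3; Heavy→A3.
Only (Medium, A3) has each player best-responding; Nash payoffs (12, 12).
Sequential outcome (Medium, A3) coincides with the Nash profile (Medium, A3).

yes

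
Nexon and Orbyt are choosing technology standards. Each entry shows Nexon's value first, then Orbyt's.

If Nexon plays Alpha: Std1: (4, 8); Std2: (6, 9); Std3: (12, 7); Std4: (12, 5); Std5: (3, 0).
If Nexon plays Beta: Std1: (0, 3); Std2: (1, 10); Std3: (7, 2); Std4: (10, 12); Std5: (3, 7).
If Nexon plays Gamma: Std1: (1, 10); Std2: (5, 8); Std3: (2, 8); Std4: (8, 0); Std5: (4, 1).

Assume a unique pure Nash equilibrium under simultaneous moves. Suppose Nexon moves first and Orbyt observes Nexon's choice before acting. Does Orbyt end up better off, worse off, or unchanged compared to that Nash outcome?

better off

Backward induction with Nexon moving first.
- Alpha: Orbyt compares 8, 9, 7, 5, 0 and picks Std2; Nexon would get 6.
- Beta: Orbyt compares 3, 10, 2, 12, 7 and picks Std4; Nexon would get 10.
- Gamma: Orbyt compares 10, 8, 8, 0, 1 and picks Std1; Nexon would get 1.
Among 6, 10, 1, the best is 10 at Beta. Subgame-perfect outcome: (Beta, Std4) with payoffs (10, 12).
Under simultaneous play:
Nexon's best replies: Std1→Alpha; Std2→Alpha; Std3→Alpha; Std4→Alpha; Std5→Gamma.
Orbyt's best replies: Alpha→Std2; Beta→Std4; Gamma→Std1.
The unique mutual best reply is (Alpha, Std2), giving (6, 9).
Orbyt earns 12 sequentially versus 9 at the Nash outcome: better off.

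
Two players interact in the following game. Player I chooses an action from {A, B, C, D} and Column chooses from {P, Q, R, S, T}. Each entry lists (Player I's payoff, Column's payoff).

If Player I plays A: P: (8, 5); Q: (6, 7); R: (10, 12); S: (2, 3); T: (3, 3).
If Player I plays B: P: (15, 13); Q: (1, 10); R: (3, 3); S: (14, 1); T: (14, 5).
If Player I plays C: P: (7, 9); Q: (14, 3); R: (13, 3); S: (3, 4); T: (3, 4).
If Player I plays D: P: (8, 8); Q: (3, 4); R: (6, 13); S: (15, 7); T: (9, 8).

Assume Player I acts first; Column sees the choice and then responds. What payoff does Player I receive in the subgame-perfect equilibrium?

15

Backward induction with Player I moving first.
- A → Column plays R (best of 5, 7, 12, 3, 3); Player I gets 10.
- B → Column plays P (best of 13, 10, 3, 1, 5); Player I gets 15.
- C → Column plays P (best of 9, 3, 3, 4, 4); Player I gets 7.
- D → Column plays R (best of 8, 4, 13, 7, 8); Player I gets 6.
Player I's induced payoffs are 10, 15, 7, 6, so Player I commits to B. Subgame-perfect outcome: (B, P) with payoffs (15, 13).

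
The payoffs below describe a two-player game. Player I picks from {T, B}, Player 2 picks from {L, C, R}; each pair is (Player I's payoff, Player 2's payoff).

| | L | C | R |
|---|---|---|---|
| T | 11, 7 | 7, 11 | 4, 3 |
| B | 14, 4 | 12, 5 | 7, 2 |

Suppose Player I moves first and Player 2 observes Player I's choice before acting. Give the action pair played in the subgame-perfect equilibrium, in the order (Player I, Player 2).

Player 2 best-responds to each possible Player I move:
- T: BR = C, leader payoff 7.
- B: BR = C, leader payoff 12.
Among 7, 12, the best is 12 at B. Subgame-perfect outcome: (B, C) with payoffs (12, 5).

(B, C)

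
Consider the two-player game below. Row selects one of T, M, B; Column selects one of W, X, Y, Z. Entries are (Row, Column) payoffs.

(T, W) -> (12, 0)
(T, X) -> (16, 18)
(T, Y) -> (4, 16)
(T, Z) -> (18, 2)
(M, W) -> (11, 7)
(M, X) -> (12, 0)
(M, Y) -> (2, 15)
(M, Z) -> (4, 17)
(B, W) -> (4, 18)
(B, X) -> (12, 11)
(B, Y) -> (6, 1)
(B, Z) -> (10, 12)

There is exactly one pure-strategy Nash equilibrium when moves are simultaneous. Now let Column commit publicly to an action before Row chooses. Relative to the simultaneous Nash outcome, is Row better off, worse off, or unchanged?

unchanged

Row best-responds to each possible Column move:
- W → Row plays T (best of 12, 11, 4); Column gets 0.
- X → Row plays T (best of 16, 12, 12); Column gets 18.
- Y → Row plays B (best of 4, 2, 6); Column gets 1.
- Z → Row plays T (best of 18, 4, 10); Column gets 2.
Among 0, 18, 1, 2, the best is 18 at X. Subgame-perfect outcome: (T, X) with payoffs (16, 18).
Under simultaneous play:
Row's best replies: W→T; X→T; Y→B; Z→T.
Column's best replies: T→X; M→Z; B→W.
The unique mutual best reply is (T, X), giving (16, 18).
Row earns 16 sequentially versus 16 at the Nash outcome: unchanged.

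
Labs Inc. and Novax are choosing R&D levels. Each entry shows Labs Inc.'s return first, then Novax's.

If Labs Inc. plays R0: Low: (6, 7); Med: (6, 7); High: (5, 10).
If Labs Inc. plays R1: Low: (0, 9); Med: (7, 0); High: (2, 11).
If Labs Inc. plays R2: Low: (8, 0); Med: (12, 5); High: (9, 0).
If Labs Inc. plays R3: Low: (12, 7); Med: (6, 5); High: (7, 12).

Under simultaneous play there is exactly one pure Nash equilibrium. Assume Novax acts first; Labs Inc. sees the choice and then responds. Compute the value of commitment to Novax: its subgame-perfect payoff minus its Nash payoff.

2

Work backward from Labs Inc.'s decision.
- Low: Labs Inc. compares 6, 0, 8, 12 and picks R3; Novax would get 7.
- Med: Labs Inc. compares 6, 7, 12, 6 and picks R2; Novax would get 5.
- High: Labs Inc. compares 5, 2, 9, 7 and picks R2; Novax would get 0.
Maximizing over 7, 5, 0, Novax chooses Low. Subgame-perfect outcome: (R3, Low) with payoffs (12, 7).
Under simultaneous play:
Labs Inc.'s best replies: Low→R3; Med→R2; High→R2.
Novax's best replies: R0→High; R1→High; R2→Med; R3→High.
The unique mutual best reply is (R2, Med), giving (12, 5).
Novax's commitment gain: 7 − 5 = 2.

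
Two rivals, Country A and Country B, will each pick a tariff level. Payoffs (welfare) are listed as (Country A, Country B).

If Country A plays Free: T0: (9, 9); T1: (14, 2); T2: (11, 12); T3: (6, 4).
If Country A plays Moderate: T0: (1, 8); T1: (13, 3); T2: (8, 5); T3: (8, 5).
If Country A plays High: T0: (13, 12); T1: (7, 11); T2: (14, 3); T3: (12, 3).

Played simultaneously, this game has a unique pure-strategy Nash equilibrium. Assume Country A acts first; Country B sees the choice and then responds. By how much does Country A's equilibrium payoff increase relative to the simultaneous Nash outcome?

0

Work backward from Country B's decision.
- Free: Country B compares 9, 2, 12, 4 and picks T2; Country A would get 11.
- Moderate: Country B compares 8, 3, 5, 5 and picks T0; Country A would get 1.
- High: Country B compares 12, 11, 3, 3 and picks T0; Country A would get 13.
Maximizing over 11, 1, 13, Country A chooses High. Subgame-perfect outcome: (High, T0) with payoffs (13, 12).
Now find the simultaneous Nash equilibrium.
Country A's best replies: T0→High; T1→Free; T2→High; T3→High.
Country B's best replies: Free→T2; Moderate→T0; High→T0.
The unique mutual best reply is (High, T0), giving (13, 12).
Country A's commitment gain: 13 − 13 = 0.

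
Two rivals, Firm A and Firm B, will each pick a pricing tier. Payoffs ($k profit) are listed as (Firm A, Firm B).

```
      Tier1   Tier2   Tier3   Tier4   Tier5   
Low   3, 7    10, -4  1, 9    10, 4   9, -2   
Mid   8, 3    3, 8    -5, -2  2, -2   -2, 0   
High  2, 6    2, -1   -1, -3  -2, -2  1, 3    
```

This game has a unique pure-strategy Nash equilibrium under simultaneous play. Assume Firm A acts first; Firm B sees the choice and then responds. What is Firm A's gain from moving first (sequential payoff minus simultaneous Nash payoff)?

2

Firm B best-responds to each possible Firm A move:
- Low → Firm B plays Tier3 (best of 7, -4, 9, 4, -2); Firm A gets 1.
- Mid → Firm B plays Tier2 (best of 3, 8, -2, -2, 0); Firm A gets 3.
- High → Firm B plays Tier1 (best of 6, -1, -3, -2, 3); Firm A gets 2.
Firm A's induced payoffs are 1, 3, 2, so Firm A commits to Mid. Subgame-perfect outcome: (Mid, Tier2) with payoffs (3, 8).
For the simultaneous game, intersect best replies.
Firm A's best replies: Tier1→Mid; Tier2→Low; Tier3→Low; Tier4→Low; Tier5→Low.
Firm B's best replies: Low→Tier3; Mid→Tier2; High→Tier1.
The unique mutual best reply is (Low, Tier3), giving (1, 9).
Firm A's commitment gain: 3 − 1 = 2.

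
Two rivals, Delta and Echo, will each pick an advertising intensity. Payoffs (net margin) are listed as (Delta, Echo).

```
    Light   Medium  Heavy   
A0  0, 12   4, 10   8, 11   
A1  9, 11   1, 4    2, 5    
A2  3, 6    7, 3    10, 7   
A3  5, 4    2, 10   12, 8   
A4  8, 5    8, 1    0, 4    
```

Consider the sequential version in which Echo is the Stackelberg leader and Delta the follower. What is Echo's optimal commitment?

Light

Solve by backward induction (Echo leads).
- Light: Delta compares 0, 9, 3, 5, 8 and picks A1; Echo would get 11.
- Medium: Delta compares 4, 1, 7, 2, 8 and picks A4; Echo would get 1.
- Heavy: Delta compares 8, 2, 10, 12, 0 and picks A3; Echo would get 8.
Echo's induced payoffs are 11, 1, 8, so Echo commits to Light. Subgame-perfect outcome: (A1, Light) with payoffs (9, 11).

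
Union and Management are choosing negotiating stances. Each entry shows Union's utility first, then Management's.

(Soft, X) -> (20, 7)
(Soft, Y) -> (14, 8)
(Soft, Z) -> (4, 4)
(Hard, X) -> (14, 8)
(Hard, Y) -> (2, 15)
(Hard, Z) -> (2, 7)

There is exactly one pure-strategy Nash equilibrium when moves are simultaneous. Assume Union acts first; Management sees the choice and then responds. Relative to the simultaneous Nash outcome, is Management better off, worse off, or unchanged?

Work backward from Management's decision.
- Soft → Management plays Y (best of 7, 8, 4); Union gets 14.
- Hard → Management plays Y (best of 8, 15, 7); Union gets 2.
Among 14, 2, the best is 14 at Soft. Subgame-perfect outcome: (Soft, Y) with payoffs (14, 8).
For the simultaneous game, intersect best replies.
Union's best replies: X→Soft; Y→Soft; Z→Soft.
Management's best replies: Soft→Y; Hard→Y.
Only (Soft, Y) has each player best-responding; Nash payoffs (14, 8).
Management earns 8 sequentially versus 8 at the Nash outcome: unchanged.

unchanged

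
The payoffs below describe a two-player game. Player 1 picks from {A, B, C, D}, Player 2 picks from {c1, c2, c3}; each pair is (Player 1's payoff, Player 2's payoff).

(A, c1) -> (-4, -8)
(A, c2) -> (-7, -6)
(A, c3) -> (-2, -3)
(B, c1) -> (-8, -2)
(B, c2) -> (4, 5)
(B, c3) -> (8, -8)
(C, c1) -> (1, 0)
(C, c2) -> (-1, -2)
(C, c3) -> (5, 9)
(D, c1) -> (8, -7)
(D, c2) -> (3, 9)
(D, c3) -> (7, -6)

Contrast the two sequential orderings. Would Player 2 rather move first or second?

If Player 1 leads: Player 2's best replies are A→c3, B→c2, C→c3, D→c2; Player 1's induced payoffs -2, 4, 5, 3; outcome (C, c3), payoffs (5, 9).
If Player 2 leads: Player 1's best replies are c1→D, c2→B, c3→B; Player 2's induced payoffs -7, 5, -8; outcome (B, c2), payoffs (4, 5).
Player 2 gets 5 moving first and 9 moving second, so Player 2 prefers to move second.

second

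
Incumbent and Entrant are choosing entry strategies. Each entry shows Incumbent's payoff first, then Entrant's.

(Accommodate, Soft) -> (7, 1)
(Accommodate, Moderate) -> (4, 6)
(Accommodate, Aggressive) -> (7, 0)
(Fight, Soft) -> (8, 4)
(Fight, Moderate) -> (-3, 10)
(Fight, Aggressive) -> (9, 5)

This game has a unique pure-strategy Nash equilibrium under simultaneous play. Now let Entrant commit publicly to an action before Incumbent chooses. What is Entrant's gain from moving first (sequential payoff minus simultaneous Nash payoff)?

Work backward from Incumbent's decision.
- Soft: Incumbent compares 7, 8 and picks Fight; Entrant would get 4.
- Moderate: Incumbent compares 4, -3 and picks Accommodate; Entrant would get 6.
- Aggressive: Incumbent compares 7, 9 and picks Fight; Entrant would get 5.
Entrant's induced payoffs are 4, 6, 5, so Entrant commits to Moderate. Subgame-perfect outcome: (Accommodate, Moderate) with payoffs (4, 6).
For the simultaneous game, intersect best replies.
Incumbent's best replies: Soft→Fight; Moderate→Accommodate; Aggressive→Fight.
Entrant's best replies: Accommodate→Moderate; Fight→Moderate.
Only (Accommodate, Moderate) has each player best-responding; Nash payoffs (4, 6).
Entrant's commitment gain: 6 − 6 = 0.

0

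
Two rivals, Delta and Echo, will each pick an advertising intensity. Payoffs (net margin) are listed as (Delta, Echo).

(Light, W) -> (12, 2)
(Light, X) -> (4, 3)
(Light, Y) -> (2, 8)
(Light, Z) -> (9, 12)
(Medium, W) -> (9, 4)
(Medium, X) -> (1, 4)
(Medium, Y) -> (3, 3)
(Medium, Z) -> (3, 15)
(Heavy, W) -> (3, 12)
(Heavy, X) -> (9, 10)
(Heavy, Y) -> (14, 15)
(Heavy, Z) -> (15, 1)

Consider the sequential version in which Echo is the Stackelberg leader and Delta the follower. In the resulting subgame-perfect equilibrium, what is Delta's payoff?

Backward induction with Echo moving first.
- W: BR = Light, leader payoff 2.
- X: BR = Heavy, leader payoff 10.
- Y: BR = Heavy, leader payoff 15.
- Z: BR = Heavy, leader payoff 1.
Among 2, 10, 15, 1, the best is 15 at Y. Subgame-perfect outcome: (Heavy, Y) with payoffs (14, 15).

14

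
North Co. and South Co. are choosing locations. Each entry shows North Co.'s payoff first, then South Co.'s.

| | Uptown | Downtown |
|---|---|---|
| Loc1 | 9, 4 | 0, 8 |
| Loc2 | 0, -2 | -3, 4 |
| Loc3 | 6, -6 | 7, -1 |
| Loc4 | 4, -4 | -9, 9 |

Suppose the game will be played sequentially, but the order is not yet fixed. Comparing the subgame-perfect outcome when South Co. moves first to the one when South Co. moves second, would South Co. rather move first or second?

If North Co. leads: South Co.'s best replies are Loc1→Downtown, Loc2→Downtown, Loc3→Downtown, Loc4→Downtown; North Co.'s induced payoffs 0, -3, 7, -9; outcome (Loc3, Downtown), payoffs (7, -1).
If South Co. leads: North Co.'s best replies are Uptown→Loc1, Downtown→Loc3; South Co.'s induced payoffs 4, -1; outcome (Loc1, Uptown), payoffs (9, 4).
South Co. gets 4 moving first and -1 moving second, so South Co. prefers to move first.

first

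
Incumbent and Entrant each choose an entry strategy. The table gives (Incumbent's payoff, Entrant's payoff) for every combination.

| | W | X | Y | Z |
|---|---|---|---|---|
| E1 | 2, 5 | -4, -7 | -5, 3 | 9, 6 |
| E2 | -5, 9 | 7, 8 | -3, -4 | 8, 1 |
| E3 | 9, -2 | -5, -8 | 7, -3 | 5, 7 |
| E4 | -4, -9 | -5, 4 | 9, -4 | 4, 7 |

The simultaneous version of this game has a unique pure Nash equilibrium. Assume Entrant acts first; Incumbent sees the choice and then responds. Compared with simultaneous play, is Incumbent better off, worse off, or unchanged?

Work backward from Incumbent's decision.
- W: BR = E3, leader payoff -2.
- X: BR = E2, leader payoff 8.
- Y: BR = E4, leader payoff -4.
- Z: BR = E1, leader payoff 6.
Among -2, 8, -4, 6, the best is 8 at X. Subgame-perfect outcome: (E2, X) with payoffs (7, 8).
Now find the simultaneous Nash equilibrium.
Incumbent's best replies: W→E3; X→E2; Y→E4; Z→E1.
Entrant's best replies: E1→Z; E2→W; E3→Z; E4→Z.
The unique mutual best reply is (E1, Z), giving (9, 6).
Incumbent earns 7 sequentially versus 9 at the Nash outcome: worse off.

worse off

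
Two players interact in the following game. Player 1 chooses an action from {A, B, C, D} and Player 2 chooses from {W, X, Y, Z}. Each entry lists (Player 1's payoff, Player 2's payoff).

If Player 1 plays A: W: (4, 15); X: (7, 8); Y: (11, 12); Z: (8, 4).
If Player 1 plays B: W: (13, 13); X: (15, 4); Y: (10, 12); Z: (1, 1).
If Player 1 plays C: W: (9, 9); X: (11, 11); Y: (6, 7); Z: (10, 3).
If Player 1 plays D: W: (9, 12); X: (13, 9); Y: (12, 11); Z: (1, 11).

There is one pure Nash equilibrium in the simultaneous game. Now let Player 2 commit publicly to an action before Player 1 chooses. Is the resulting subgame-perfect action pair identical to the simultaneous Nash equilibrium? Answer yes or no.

Backward induction with Player 2 moving first.
- W: BR = B, leader payoff 13.
- X: BR = B, leader payoff 4.
- Y: BR = D, leader payoff 11.
- Z: BR = C, leader payoff 3.
Player 2's induced payoffs are 13, 4, 11, 3, so Player 2 commits to W. Subgame-perfect outcome: (B, W) with payoffs (13, 13).
Under simultaneous play:
Player 1's best replies: W→B; X→B; Y→D; Z→C.
Player 2's best replies: A→W; B→W; C→X; D→W.
Only (B, W) has each player best-responding; Nash payoffs (13, 13).
Sequential outcome (B, W) coincides with the Nash profile (B, W).

yes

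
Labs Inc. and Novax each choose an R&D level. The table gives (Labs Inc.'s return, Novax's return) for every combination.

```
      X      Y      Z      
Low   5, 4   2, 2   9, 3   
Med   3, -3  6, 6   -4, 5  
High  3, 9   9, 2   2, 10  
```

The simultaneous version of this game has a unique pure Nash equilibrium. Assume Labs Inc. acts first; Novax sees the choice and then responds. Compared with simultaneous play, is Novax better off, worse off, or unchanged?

Novax best-responds to each possible Labs Inc. move:
- Low: BR = X, leader payoff 5.
- Med: BR = Y, leader payoff 6.
- High: BR = Z, leader payoff 2.
Among 5, 6, 2, the best is 6 at Med. Subgame-perfect outcome: (Med, Y) with payoffs (6, 6).
Under simultaneous play:
Labs Inc.'s best replies: X→Low; Y→High; Z→Low.
Novax's best replies: Low→X; Med→Y; High→Z.
Only (Low, X) has each player best-responding; Nash payoffs (5, 4).
Novax earns 6 sequentially versus 4 at the Nash outcome: better off.

better off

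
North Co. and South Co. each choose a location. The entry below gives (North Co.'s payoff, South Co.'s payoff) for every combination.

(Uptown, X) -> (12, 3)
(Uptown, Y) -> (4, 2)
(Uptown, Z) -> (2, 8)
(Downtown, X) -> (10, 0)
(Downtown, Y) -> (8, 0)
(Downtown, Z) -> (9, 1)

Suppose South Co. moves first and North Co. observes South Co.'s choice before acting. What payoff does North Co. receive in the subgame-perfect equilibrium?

Backward induction with South Co. moving first.
- X: BR = Uptown, leader payoff 3.
- Y: BR = Downtown, leader payoff 0.
- Z: BR = Downtown, leader payoff 1.
South Co.'s induced payoffs are 3, 0, 1, so South Co. commits to X. Subgame-perfect outcome: (Uptown, X) with payoffs (12, 3).

12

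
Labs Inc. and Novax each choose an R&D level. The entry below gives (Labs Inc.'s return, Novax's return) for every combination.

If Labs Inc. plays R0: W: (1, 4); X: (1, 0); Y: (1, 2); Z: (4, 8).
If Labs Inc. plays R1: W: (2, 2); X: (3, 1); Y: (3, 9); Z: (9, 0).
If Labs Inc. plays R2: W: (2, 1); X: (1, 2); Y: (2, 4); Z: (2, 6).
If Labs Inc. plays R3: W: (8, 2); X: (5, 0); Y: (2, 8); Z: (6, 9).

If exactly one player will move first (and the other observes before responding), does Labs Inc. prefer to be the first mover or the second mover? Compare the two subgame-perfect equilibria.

If Labs Inc. leads: Novax's best replies are R0→Z, R1→Y, R2→Z, R3→Z; Labs Inc.'s induced payoffs 4, 3, 2, 6; outcome (R3, Z), payoffs (6, 9).
If Novax leads: Labs Inc.'s best replies are W→R3, X→R3, Y→R1, Z→R1; Novax's induced payoffs 2, 0, 9, 0; outcome (R1, Y), payoffs (3, 9).
Labs Inc. gets 6 moving first and 3 moving second, so Labs Inc. prefers to move first.

first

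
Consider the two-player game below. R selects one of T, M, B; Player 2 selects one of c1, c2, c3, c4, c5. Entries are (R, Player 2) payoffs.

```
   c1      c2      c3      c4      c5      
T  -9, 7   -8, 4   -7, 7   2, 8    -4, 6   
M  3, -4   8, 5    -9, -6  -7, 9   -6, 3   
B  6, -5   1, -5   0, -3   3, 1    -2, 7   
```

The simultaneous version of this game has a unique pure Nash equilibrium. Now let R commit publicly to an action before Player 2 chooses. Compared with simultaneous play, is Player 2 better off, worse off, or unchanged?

Work backward from Player 2's decision.
- T: Player 2 compares 7, 4, 7, 8, 6 and picks c4; R would get 2.
- M: Player 2 compares -4, 5, -6, 9, 3 and picks c4; R would get -7.
- B: Player 2 compares -5, -5, -3, 1, 7 and picks c5; R would get -2.
Maximizing over 2, -7, -2, R chooses T. Subgame-perfect outcome: (T, c4) with payoffs (2, 8).
Under simultaneous play:
R's best replies: c1→B; c2→M; c3→B; c4→B; c5→B.
Player 2's best replies: T→c4; M→c4; B→c5.
The unique mutual best reply is (B, c5), giving (-2, 7).
Player 2 earns 8 sequentially versus 7 at the Nash outcome: better off.

better off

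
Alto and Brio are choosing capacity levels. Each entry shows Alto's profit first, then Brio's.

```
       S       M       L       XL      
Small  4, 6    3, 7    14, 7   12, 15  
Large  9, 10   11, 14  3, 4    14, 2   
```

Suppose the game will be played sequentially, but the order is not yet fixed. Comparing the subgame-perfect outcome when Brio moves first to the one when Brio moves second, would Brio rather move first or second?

second

If Alto leads: Brio's best replies are Small→XL, Large→M; Alto's induced payoffs 12, 11; outcome (Small, XL), payoffs (12, 15).
If Brio leads: Alto's best replies are S→Large, M→Large, L→Small, XL→Large; Brio's induced payoffs 10, 14, 7, 2; outcome (Large, M), payoffs (11, 14).
Brio gets 14 moving first and 15 moving second, so Brio prefers to move second.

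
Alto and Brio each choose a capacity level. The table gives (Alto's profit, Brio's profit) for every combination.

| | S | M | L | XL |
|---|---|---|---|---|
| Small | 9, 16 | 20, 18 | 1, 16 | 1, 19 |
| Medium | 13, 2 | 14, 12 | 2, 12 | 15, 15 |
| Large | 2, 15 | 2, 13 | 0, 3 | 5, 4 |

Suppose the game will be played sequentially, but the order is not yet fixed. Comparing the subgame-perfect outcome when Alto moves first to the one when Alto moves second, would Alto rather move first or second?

second

If Alto leads: Brio's best replies are Small→XL, Medium→XL, Large→S; Alto's induced payoffs 1, 15, 2; outcome (Medium, XL), payoffs (15, 15).
If Brio leads: Alto's best replies are S→Medium, M→Small, L→Medium, XL→Medium; Brio's induced payoffs 2, 18, 12, 15; outcome (Small, M), payoffs (20, 18).
Alto gets 15 moving first and 20 moving second, so Alto prefers to move second.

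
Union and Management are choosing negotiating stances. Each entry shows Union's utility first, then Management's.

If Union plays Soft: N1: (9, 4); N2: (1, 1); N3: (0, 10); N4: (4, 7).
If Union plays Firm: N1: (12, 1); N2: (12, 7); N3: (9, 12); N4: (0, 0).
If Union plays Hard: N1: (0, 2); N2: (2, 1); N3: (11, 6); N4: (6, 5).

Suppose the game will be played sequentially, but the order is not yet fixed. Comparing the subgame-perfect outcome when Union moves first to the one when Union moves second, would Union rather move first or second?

If Union leads: Management's best replies are Soft→N3, Firm→N3, Hard→N3; Union's induced payoffs 0, 9, 11; outcome (Hard, N3), payoffs (11, 6).
If Management leads: Union's best replies are N1→Firm, N2→Firm, N3→Hard, N4→Hard; Management's induced payoffs 1, 7, 6, 5; outcome (Firm, N2), payoffs (12, 7).
Union gets 11 moving first and 12 moving second, so Union prefers to move second.

second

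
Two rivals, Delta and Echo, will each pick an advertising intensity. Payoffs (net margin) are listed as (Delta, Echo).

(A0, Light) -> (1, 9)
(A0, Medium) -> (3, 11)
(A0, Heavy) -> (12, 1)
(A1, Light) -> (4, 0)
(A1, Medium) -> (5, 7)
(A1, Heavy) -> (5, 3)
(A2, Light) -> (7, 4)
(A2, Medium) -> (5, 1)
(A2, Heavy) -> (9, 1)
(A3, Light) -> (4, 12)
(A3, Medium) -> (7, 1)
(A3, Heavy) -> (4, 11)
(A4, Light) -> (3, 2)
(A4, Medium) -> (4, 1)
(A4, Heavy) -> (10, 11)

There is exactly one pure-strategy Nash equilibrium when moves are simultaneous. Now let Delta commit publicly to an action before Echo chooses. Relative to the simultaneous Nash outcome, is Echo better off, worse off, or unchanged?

better off

Solve by backward induction (Delta leads).
- A0 → Echo plays Medium (best of 9, 11, 1); Delta gets 3.
- A1 → Echo plays Medium (best of 0, 7, 3); Delta gets 5.
- A2 → Echo plays Light (best of 4, 1, 1); Delta gets 7.
- A3 → Echo plays Light (best of 12, 1, 11); Delta gets 4.
- A4 → Echo plays Heavy (best of 2, 1, 11); Delta gets 10.
Maximizing over 3, 5, 7, 4, 10, Delta chooses A4. Subgame-perfect outcome: (A4, Heavy) with payoffs (10, 11).
For the simultaneous game, intersect best replies.
Delta's best replies: Light→A2; Medium→A3; Heavy→A0.
Echo's best replies: A0→Medium; A1→Medium; A2→Light; A3→Light; A4→Heavy.
The unique mutual best reply is (A2, Light), giving (7, 4).
Echo earns 11 sequentially versus 4 at the Nash outcome: better off.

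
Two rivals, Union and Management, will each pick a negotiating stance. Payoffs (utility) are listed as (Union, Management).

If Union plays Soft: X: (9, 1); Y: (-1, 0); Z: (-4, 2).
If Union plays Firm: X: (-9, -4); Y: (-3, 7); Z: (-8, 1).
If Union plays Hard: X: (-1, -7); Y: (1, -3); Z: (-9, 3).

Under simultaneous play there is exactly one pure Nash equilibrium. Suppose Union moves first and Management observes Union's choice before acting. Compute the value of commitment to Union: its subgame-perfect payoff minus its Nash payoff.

Backward induction with Union moving first.
- Soft → Management plays Z (best of 1, 0, 2); Union gets -4.
- Firm → Management plays Y (best of -4, 7, 1); Union gets -3.
- Hard → Management plays Z (best of -7, -3, 3); Union gets -9.
Maximizing over -4, -3, -9, Union chooses Firm. Subgame-perfect outcome: (Firm, Y) with payoffs (-3, 7).
Under simultaneous play:
Union's best replies: X→Soft; Y→Hard; Z→Soft.
Management's best replies: Soft→Z; Firm→Y; Hard→Z.
Only (Soft, Z) has each player best-responding; Nash payoffs (-4, 2).
Union's commitment gain: -3 − -4 = 1.

1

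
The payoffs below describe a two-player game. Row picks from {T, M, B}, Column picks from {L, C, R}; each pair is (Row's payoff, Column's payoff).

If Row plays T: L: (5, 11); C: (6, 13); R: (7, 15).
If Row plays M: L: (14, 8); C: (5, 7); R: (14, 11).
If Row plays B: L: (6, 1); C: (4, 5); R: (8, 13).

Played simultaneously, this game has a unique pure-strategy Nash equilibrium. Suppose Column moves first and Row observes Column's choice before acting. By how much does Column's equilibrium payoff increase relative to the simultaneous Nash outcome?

2

Row best-responds to each possible Column move:
- L → Row plays M (best of 5, 14, 6); Column gets 8.
- C → Row plays T (best of 6, 5, 4); Column gets 13.
- R → Row plays M (best of 7, 14, 8); Column gets 11.
Maximizing over 8, 13, 11, Column chooses C. Subgame-perfect outcome: (T, C) with payoffs (6, 13).
Under simultaneous play:
Row's best replies: L→M; C→T; R→M.
Column's best replies: T→R; M→R; B→R.
Only (M, R) has each player best-responding; Nash payoffs (14, 11).
Column's commitment gain: 13 − 11 = 2.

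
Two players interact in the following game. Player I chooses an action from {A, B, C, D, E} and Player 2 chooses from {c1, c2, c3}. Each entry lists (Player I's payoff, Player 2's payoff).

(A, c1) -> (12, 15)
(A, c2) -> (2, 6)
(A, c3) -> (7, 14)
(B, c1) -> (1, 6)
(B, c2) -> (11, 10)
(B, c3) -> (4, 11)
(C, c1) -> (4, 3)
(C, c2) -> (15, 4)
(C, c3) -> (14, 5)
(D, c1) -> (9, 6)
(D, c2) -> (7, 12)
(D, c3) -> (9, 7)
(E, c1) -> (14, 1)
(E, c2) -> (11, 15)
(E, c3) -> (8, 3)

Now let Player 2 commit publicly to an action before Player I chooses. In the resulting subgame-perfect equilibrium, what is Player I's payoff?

14

Player I best-responds to each possible Player 2 move:
- c1 → Player I plays E (best of 12, 1, 4, 9, 14); Player 2 gets 1.
- c2 → Player I plays C (best of 2, 11, 15, 7, 11); Player 2 gets 4.
- c3 → Player I plays C (best of 7, 4, 14, 9, 8); Player 2 gets 5.
Among 1, 4, 5, the best is 5 at c3. Subgame-perfect outcome: (C, c3) with payoffs (14, 5).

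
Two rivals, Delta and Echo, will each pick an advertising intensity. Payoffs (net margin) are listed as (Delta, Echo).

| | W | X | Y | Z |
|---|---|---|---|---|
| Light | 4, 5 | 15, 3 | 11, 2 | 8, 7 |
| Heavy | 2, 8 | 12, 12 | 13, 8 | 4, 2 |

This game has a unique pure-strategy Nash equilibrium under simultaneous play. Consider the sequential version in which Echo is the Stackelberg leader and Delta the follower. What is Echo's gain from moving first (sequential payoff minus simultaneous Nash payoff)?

Backward induction with Echo moving first.
- W: BR = Light, leader payoff 5.
- X: BR = Light, leader payoff 3.
- Y: BR = Heavy, leader payoff 8.
- Z: BR = Light, leader payoff 7.
Maximizing over 5, 3, 8, 7, Echo chooses Y. Subgame-perfect outcome: (Heavy, Y) with payoffs (13, 8).
Under simultaneous play:
Delta's best replies: W→Light; X→Light; Y→Heavy; Z→Light.
Echo's best replies: Light→Z; Heavy→X.
The unique mutual best reply is (Light, Z), giving (8, 7).
Echo's commitment gain: 8 − 7 = 1.

1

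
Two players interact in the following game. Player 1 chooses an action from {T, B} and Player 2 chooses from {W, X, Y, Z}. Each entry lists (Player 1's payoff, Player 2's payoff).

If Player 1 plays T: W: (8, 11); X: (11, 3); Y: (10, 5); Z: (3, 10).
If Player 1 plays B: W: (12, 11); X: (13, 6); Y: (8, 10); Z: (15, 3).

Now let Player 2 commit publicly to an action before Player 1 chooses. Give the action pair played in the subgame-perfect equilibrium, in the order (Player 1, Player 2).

(B, W)

Solve by backward induction (Player 2 leads).
- W: BR = B, leader payoff 11.
- X: BR = B, leader payoff 6.
- Y: BR = T, leader payoff 5.
- Z: BR = B, leader payoff 3.
Among 11, 6, 5, 3, the best is 11 at W. Subgame-perfect outcome: (B, W) with payoffs (12, 11).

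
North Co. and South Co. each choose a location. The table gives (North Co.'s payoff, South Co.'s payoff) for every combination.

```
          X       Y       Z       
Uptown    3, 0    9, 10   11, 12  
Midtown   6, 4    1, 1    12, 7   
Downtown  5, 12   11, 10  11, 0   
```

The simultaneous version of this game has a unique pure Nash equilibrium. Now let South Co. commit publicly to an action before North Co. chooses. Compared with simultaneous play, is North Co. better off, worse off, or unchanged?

worse off

Backward induction with South Co. moving first.
- X: North Co. compares 3, 6, 5 and picks Midtown; South Co. would get 4.
- Y: North Co. compares 9, 1, 11 and picks Downtown; South Co. would get 10.
- Z: North Co. compares 11, 12, 11 and picks Midtown; South Co. would get 7.
Maximizing over 4, 10, 7, South Co. chooses Y. Subgame-perfect outcome: (Downtown, Y) with payoffs (11, 10).
For the simultaneous game, intersect best replies.
North Co.'s best replies: X→Midtown; Y→Downtown; Z→Midtown.
South Co.'s best replies: Uptown→Z; Midtown→Z; Downtown→X.
The unique mutual best reply is (Midtown, Z), giving (12, 7).
North Co. earns 11 sequentially versus 12 at the Nash outcome: worse off.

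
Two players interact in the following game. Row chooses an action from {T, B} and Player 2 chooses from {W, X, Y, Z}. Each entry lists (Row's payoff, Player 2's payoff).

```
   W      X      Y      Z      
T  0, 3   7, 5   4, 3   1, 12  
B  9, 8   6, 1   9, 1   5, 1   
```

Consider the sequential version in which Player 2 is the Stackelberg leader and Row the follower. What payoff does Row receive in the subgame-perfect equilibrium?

Solve by backward induction (Player 2 leads).
- W: Row compares 0, 9 and picks B; Player 2 would get 8.
- X: Row compares 7, 6 and picks T; Player 2 would get 5.
- Y: Row compares 4, 9 and picks B; Player 2 would get 1.
- Z: Row compares 1, 5 and picks B; Player 2 would get 1.
Player 2's induced payoffs are 8, 5, 1, 1, so Player 2 commits to W. Subgame-perfect outcome: (B, W) with payoffs (9, 8).

9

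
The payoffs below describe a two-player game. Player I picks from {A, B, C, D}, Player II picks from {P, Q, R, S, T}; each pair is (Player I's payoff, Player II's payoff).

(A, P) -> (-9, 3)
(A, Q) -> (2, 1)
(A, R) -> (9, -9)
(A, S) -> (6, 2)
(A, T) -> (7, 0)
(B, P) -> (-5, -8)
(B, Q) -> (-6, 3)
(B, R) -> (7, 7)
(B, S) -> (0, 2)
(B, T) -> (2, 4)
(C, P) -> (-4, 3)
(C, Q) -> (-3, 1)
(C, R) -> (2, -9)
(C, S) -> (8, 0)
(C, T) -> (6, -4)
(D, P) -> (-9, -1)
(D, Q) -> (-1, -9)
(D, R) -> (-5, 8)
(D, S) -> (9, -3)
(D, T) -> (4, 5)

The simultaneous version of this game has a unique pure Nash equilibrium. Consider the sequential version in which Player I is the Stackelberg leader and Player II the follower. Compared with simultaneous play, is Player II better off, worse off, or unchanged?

better off

Player II best-responds to each possible Player I move:
- A → Player II plays P (best of 3, 1, -9, 2, 0); Player I gets -9.
- B → Player II plays R (best of -8, 3, 7, 2, 4); Player I gets 7.
- C → Player II plays P (best of 3, 1, -9, 0, -4); Player I gets -4.
- D → Player II plays R (best of -1, -9, 8, -3, 5); Player I gets -5.
Player I's induced payoffs are -9, 7, -4, -5, so Player I commits to B. Subgame-perfect outcome: (B, R) with payoffs (7, 7).
Under simultaneous play:
Player I's best replies: P→C; Q→A; R→A; S→D; T→A.
Player II's best replies: A→P; B→R; C→P; D→R.
The unique mutual best reply is (C, P), giving (-4, 3).
Player II earns 7 sequentially versus 3 at the Nash outcome: better off.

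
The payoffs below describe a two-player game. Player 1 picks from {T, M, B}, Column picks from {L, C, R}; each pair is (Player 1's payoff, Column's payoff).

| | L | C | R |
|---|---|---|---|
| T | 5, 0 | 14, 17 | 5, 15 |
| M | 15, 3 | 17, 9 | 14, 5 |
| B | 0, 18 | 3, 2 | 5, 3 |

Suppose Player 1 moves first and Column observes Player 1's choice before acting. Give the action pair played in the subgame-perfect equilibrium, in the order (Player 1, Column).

Work backward from Column's decision.
- T: Column compares 0, 17, 15 and picks C; Player 1 would get 14.
- M: Column compares 3, 9, 5 and picks C; Player 1 would get 17.
- B: Column compares 18, 2, 3 and picks L; Player 1 would get 0.
Player 1's induced payoffs are 14, 17, 0, so Player 1 commits to M. Subgame-perfect outcome: (M, C) with payoffs (17, 9).

(M, C)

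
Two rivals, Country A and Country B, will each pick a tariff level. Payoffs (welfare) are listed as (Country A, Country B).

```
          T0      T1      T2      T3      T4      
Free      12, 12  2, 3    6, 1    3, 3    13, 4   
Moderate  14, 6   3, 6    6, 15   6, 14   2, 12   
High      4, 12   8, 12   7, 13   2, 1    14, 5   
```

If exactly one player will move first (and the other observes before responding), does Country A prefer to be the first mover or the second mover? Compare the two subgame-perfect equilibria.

first

If Country A leads: Country B's best replies are Free→T0, Moderate→T2, High→T2; Country A's induced payoffs 12, 6, 7; outcome (Free, T0), payoffs (12, 12).
If Country B leads: Country A's best replies are T0→Moderate, T1→High, T2→High, T3→Moderate, T4→High; Country B's induced payoffs 6, 12, 13, 14, 5; outcome (Moderate, T3), payoffs (6, 14).
Country A gets 12 moving first and 6 moving second, so Country A prefers to move first.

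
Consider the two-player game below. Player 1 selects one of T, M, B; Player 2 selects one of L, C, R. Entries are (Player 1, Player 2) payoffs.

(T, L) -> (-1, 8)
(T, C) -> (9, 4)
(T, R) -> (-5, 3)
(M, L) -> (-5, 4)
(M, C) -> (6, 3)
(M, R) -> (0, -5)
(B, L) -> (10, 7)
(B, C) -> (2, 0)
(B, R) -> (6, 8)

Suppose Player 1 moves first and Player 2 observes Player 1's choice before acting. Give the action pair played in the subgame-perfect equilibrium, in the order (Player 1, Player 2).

Backward induction with Player 1 moving first.
- T: Player 2 compares 8, 4, 3 and picks L; Player 1 would get -1.
- M: Player 2 compares 4, 3, -5 and picks L; Player 1 would get -5.
- B: Player 2 compares 7, 0, 8 and picks R; Player 1 would get 6.
Among -1, -5, 6, the best is 6 at B. Subgame-perfect outcome: (B, R) with payoffs (6, 8).

(B, R)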